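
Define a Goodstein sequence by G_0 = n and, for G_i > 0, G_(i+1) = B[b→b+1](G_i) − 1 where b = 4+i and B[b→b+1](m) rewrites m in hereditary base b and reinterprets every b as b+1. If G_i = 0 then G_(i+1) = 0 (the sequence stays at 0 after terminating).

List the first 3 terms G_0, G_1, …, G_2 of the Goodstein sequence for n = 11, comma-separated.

11, 12, 13

[0] 11 ≡ 2·4 + 3 (base 4). Lift 5: 13. −1: 12.
[1] 12 ≡ 2·5 + 2 (base 5). Lift 6: 14. −1: 13.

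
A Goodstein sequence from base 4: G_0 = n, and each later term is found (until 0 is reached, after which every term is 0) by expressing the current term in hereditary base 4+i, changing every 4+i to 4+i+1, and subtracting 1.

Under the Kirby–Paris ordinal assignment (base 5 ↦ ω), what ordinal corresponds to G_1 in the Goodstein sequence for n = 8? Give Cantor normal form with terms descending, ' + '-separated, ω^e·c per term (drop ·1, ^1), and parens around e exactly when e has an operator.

ω + 4

i=0: 8 = 2·4 (b=4); 4→5: 2·5 = 10; 10−1 = 9
i=1: 9 = 5 + 4 (b=5); 5→6: 6 + 4 = 10; 10−1 = 9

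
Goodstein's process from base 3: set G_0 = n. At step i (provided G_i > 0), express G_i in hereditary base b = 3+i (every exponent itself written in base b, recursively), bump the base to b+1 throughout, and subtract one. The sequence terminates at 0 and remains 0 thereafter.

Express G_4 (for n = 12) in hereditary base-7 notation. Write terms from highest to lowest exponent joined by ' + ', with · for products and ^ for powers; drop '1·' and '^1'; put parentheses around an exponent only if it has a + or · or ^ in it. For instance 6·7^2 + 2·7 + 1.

12 —HB3→ 3^2 + 3 —bump→ 4^2 + 4 = 20 —(−1)→ 19
19 —HB4→ 4^2 + 3 —bump→ 5^2 + 3 = 28 —(−1)→ 27
27 —HB5→ 5^2 + 2 —bump→ 6^2 + 2 = 38 —(−1)→ 37
37 —HB6→ 6^2 + 1 —bump→ 7^2 + 1 = 50 —(−1)→ 49
49 —HB7→ 7^2 —bump→ 8^2 = 64 —(−1)→ 63

7^2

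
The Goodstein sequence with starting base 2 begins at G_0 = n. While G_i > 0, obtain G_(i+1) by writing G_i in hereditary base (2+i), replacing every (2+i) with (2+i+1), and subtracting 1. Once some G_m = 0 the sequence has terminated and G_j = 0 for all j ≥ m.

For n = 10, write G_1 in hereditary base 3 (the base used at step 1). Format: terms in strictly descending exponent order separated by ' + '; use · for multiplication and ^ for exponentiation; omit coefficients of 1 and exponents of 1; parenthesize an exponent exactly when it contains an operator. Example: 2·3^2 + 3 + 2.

3^(3 + 1) + 2

(0) 10|_2 = 2^(2 + 1) + 2 ↦ 3^(3 + 1) + 3|_3 = 84 ⇒ 83
(1) 83|_3 = 3^(3 + 1) + 2 ↦ 4^(4 + 1) + 2|_4 = 1026 ⇒ 1025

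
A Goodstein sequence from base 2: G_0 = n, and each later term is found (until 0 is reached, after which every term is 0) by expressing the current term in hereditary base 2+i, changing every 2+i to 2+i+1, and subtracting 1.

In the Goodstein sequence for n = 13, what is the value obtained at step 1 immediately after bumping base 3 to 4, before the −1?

i=0: 13 = 2^(2 + 1) + 2^2 + 1 (b=2); 2→3: 3^(3 + 1) + 3^3 + 1 = 109; 109−1 = 108
i=1: 108 = 3^(3 + 1) + 3^3 (b=3); 3→4: 4^(4 + 1) + 4^4 = 1280; 1280−1 = 1279

1280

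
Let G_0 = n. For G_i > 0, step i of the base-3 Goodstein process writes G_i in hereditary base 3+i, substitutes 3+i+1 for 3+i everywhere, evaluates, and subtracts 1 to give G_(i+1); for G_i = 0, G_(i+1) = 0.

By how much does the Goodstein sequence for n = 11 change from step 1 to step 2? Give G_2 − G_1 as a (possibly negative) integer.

8

G_0 = 11. HB_3(11) = 3^2 + 2. Bump = 18. G_1 = 17.
G_1 = 17. HB_4(17) = 4^2 + 1. Bump = 26. G_2 = 25.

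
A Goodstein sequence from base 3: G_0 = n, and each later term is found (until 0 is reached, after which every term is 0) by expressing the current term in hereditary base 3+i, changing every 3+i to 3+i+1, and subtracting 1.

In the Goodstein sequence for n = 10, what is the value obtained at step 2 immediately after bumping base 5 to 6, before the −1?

G_0=10  [base 3] 3^2 + 1  →[3↦4]→  4^2 + 1 = 17  −1 ⇒ G_1=16
G_1=16  [base 4] 4^2  →[4↦5]→  5^2 = 25  −1 ⇒ G_2=24
G_2=24  [base 5] 4·5 + 4  →[5↦6]→  4·6 + 4 = 28  −1 ⇒ G_3=27

28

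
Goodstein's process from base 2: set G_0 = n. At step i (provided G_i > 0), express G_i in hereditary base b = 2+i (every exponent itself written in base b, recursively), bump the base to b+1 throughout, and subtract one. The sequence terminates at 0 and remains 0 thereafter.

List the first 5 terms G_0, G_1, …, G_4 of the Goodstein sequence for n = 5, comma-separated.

step 0: 5 = 2^2 + 1; sub 3 for 2: 3^3 + 1; = 28; G_1 = 28−1 = 27
step 1: 27 = 3^3; sub 4 for 3: 4^4; = 256; G_2 = 256−1 = 255
step 2: 255 = 3·4^3 + 3·4^2 + 3·4 + 3; sub 5 for 4: 3·5^3 + 3·5^2 + 3·5 + 3; = 468; G_3 = 468−1 = 467
step 3: 467 = 3·5^3 + 3·5^2 + 3·5 + 2; sub 6 for 5: 3·6^3 + 3·6^2 + 3·6 + 2; = 776; G_4 = 776−1 = 775

5, 27, 255, 467, 775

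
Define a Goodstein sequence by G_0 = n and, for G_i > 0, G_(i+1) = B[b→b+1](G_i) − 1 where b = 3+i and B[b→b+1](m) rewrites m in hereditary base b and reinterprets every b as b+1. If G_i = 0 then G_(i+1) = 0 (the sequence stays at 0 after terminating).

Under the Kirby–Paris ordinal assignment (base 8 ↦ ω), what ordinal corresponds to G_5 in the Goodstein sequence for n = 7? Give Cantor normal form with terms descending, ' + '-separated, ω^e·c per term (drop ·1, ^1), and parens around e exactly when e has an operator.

step 0: 7 = 2·3 + 1; sub 4 for 3: 2·4 + 1; = 9; G_1 = 9−1 = 8
step 1: 8 = 2·4; sub 5 for 4: 2·5; = 10; G_2 = 10−1 = 9
step 2: 9 = 5 + 4; sub 6 for 5: 6 + 4; = 10; G_3 = 10−1 = 9
step 3: 9 = 6 + 3; sub 7 for 6: 7 + 3; = 10; G_4 = 10−1 = 9
step 4: 9 = 7 + 2; sub 8 for 7: 8 + 2; = 10; G_5 = 10−1 = 9
step 5: 9 = 8 + 1; sub 9 for 8: 9 + 1; = 10; G_6 = 10−1 = 9

ω + 1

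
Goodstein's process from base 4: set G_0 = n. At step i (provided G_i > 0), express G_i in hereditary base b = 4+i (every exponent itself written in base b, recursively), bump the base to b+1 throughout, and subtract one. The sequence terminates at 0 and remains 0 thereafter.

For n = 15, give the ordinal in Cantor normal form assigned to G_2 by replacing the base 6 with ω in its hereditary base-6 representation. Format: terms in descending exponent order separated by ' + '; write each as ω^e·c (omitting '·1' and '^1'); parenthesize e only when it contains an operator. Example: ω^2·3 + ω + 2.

base 4: 15 = 3·4 + 3; at 5: 3·5 + 3 = 18; next = 17
base 5: 17 = 3·5 + 2; at 6: 3·6 + 2 = 20; next = 19
base 6: 19 = 3·6 + 1; at 7: 3·7 + 1 = 22; next = 21

ω·3 + 1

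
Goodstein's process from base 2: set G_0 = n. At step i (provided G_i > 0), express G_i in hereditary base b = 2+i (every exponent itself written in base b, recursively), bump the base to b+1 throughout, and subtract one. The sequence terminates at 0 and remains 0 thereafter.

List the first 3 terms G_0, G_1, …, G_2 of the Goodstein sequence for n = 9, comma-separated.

9, 81, 1023

i=0: 9 = 2^(2 + 1) + 1 (b=2); 2→3: 3^(3 + 1) + 1 = 82; 82−1 = 81
i=1: 81 = 3^(3 + 1) (b=3); 3→4: 4^(4 + 1) = 1024; 1024−1 = 1023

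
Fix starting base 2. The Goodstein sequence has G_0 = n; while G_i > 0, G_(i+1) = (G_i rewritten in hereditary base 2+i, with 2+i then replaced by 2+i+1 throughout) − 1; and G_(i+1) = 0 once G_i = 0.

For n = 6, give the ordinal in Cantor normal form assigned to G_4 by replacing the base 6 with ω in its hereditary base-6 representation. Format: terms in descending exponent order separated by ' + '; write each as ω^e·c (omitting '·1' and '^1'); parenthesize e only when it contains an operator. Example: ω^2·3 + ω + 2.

i=0: 6 = 2^2 + 2 (b=2); 2→3: 3^3 + 3 = 30; 30−1 = 29
i=1: 29 = 3^3 + 2 (b=3); 3→4: 4^4 + 2 = 258; 258−1 = 257
i=2: 257 = 4^4 + 1 (b=4); 4→5: 5^5 + 1 = 3126; 3126−1 = 3125
i=3: 3125 = 5^5 (b=5); 5→6: 6^6 = 46656; 46656−1 = 46655
i=4: 46655 = 5·6^5 + 5·6^4 + 5·6^3 + 5·6^2 + 5·6 + 5 (b=6); 6→7: 5·7^5 + 5·7^4 + 5·7^3 + 5·7^2 + 5·7 + 5 = 98040; 98040−1 = 98039

ω^5·5 + ω^4·5 + ω^3·5 + ω^2·5 + ω·5 + 5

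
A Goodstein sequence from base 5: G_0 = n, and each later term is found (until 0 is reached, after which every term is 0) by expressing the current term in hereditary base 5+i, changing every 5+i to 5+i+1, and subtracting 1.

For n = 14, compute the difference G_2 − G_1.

1

base 5: 14 = 2·5 + 4; at 6: 2·6 + 4 = 16; next = 15
base 6: 15 = 2·6 + 3; at 7: 2·7 + 3 = 17; next = 16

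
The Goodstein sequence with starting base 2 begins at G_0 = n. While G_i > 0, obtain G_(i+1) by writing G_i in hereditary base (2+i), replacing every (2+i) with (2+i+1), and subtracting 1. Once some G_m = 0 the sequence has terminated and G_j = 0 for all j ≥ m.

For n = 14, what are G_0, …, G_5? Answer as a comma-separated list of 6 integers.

14, 110, 1281, 18750, 326591, 5862840

14 —HB2→ 2^(2 + 1) + 2^2 + 2 —bump→ 3^(3 + 1) + 3^3 + 3 = 111 —(−1)→ 110
110 —HB3→ 3^(3 + 1) + 3^3 + 2 —bump→ 4^(4 + 1) + 4^4 + 2 = 1282 —(−1)→ 1281
1281 —HB4→ 4^(4 + 1) + 4^4 + 1 —bump→ 5^(5 + 1) + 5^5 + 1 = 18751 —(−1)→ 18750
18750 —HB5→ 5^(5 + 1) + 5^5 —bump→ 6^(6 + 1) + 6^6 = 326592 —(−1)→ 326591
326591 —HB6→ 6^(6 + 1) + 5·6^5 + 5·6^4 + 5·6^3 + 5·6^2 + 5·6 + 5 —bump→ 7^(7 + 1) + 5·7^5 + 5·7^4 + 5·7^3 + 5·7^2 + 5·7 + 5 = 5862841 —(−1)→ 5862840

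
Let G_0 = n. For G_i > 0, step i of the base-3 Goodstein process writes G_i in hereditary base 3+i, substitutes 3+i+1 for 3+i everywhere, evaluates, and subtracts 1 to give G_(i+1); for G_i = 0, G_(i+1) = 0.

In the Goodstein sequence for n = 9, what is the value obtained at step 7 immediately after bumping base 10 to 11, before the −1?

27

[0] 9 ≡ 3^2 (base 3). Lift 4: 16. −1: 15.
[1] 15 ≡ 3·4 + 3 (base 4). Lift 5: 18. −1: 17.
[2] 17 ≡ 3·5 + 2 (base 5). Lift 6: 20. −1: 19.
[3] 19 ≡ 3·6 + 1 (base 6). Lift 7: 22. −1: 21.
[4] 21 ≡ 3·7 (base 7). Lift 8: 24. −1: 23.
[5] 23 ≡ 2·8 + 7 (base 8). Lift 9: 25. −1: 24.
[6] 24 ≡ 2·9 + 6 (base 9). Lift 10: 26. −1: 25.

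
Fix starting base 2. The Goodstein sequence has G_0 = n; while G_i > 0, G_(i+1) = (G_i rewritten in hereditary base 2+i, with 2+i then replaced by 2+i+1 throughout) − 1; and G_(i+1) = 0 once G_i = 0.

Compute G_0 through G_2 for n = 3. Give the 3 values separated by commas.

G_0 = 3. HB_2(3) = 2 + 1. Bump = 4. G_1 = 3.
G_1 = 3. HB_3(3) = 3. Bump = 4. G_2 = 3.

3, 3, 3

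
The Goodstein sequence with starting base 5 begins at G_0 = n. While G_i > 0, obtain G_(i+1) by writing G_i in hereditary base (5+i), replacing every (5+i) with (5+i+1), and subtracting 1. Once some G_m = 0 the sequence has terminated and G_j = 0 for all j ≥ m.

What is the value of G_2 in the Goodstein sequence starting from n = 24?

30

i=0: 24 = 4·5 + 4 (b=5); 5→6: 4·6 + 4 = 28; 28−1 = 27
i=1: 27 = 4·6 + 3 (b=6); 6→7: 4·7 + 3 = 31; 31−1 = 30
i=2: 30 = 4·7 + 2 (b=7); 7→8: 4·8 + 2 = 34; 34−1 = 33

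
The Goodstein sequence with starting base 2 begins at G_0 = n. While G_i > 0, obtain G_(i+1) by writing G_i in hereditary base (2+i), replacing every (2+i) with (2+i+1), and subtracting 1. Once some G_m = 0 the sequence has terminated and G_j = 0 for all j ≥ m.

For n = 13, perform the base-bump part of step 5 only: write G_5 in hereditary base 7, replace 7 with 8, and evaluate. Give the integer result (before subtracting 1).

i=0: 13 = 2^(2 + 1) + 2^2 + 1 (b=2); 2→3: 3^(3 + 1) + 3^3 + 1 = 109; 109−1 = 108
i=1: 108 = 3^(3 + 1) + 3^3 (b=3); 3→4: 4^(4 + 1) + 4^4 = 1280; 1280−1 = 1279
i=2: 1279 = 4^(4 + 1) + 3·4^3 + 3·4^2 + 3·4 + 3 (b=4); 4→5: 5^(5 + 1) + 3·5^3 + 3·5^2 + 3·5 + 3 = 16093; 16093−1 = 16092
i=3: 16092 = 5^(5 + 1) + 3·5^3 + 3·5^2 + 3·5 + 2 (b=5); 5→6: 6^(6 + 1) + 3·6^3 + 3·6^2 + 3·6 + 2 = 280712; 280712−1 = 280711
i=4: 280711 = 6^(6 + 1) + 3·6^3 + 3·6^2 + 3·6 + 1 (b=6); 6→7: 7^(7 + 1) + 3·7^3 + 3·7^2 + 3·7 + 1 = 5765999; 5765999−1 = 5765998
i=5: 5765998 = 7^(7 + 1) + 3·7^3 + 3·7^2 + 3·7 (b=7); 7→8: 8^(8 + 1) + 3·8^3 + 3·8^2 + 3·8 = 134219480; 134219480−1 = 134219479

134219480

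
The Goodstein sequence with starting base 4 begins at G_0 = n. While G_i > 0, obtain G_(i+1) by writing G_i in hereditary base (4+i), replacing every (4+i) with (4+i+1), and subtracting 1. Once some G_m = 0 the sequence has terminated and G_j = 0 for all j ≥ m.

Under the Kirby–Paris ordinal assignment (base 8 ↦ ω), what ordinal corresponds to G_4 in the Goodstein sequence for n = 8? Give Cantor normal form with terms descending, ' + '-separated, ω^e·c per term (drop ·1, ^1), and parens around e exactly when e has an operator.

(0) 8|_4 = 2·4 ↦ 2·5|_5 = 10 ⇒ 9
(1) 9|_5 = 5 + 4 ↦ 6 + 4|_6 = 10 ⇒ 9
(2) 9|_6 = 6 + 3 ↦ 7 + 3|_7 = 10 ⇒ 9
(3) 9|_7 = 7 + 2 ↦ 8 + 2|_8 = 10 ⇒ 9
(4) 9|_8 = 8 + 1 ↦ 9 + 1|_9 = 10 ⇒ 9

ω + 1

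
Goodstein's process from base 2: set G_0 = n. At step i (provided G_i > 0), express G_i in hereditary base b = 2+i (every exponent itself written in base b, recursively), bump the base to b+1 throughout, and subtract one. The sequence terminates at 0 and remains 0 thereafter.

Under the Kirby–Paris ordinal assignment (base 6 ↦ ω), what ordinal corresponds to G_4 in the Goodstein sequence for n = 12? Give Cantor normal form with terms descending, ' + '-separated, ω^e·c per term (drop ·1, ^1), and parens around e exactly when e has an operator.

ω^(ω + 1) + ω^2·2 + ω + 5

i=0: 12 = 2^(2 + 1) + 2^2 (b=2); 2→3: 3^(3 + 1) + 3^3 = 108; 108−1 = 107
i=1: 107 = 3^(3 + 1) + 2·3^2 + 2·3 + 2 (b=3); 3→4: 4^(4 + 1) + 2·4^2 + 2·4 + 2 = 1066; 1066−1 = 1065
i=2: 1065 = 4^(4 + 1) + 2·4^2 + 2·4 + 1 (b=4); 4→5: 5^(5 + 1) + 2·5^2 + 2·5 + 1 = 15686; 15686−1 = 15685
i=3: 15685 = 5^(5 + 1) + 2·5^2 + 2·5 (b=5); 5→6: 6^(6 + 1) + 2·6^2 + 2·6 = 280020; 280020−1 = 280019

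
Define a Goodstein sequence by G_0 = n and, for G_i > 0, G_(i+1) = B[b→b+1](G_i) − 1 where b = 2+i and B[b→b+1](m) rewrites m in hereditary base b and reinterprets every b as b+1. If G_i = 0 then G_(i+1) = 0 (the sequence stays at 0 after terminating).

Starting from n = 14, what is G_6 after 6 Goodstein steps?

134404971

G_0 = 14. HB_2(14) = 2^(2 + 1) + 2^2 + 2. Bump = 111. G_1 = 110.
G_1 = 110. HB_3(110) = 3^(3 + 1) + 3^3 + 2. Bump = 1282. G_2 = 1281.
G_2 = 1281. HB_4(1281) = 4^(4 + 1) + 4^4 + 1. Bump = 18751. G_3 = 18750.
G_3 = 18750. HB_5(18750) = 5^(5 + 1) + 5^5. Bump = 326592. G_4 = 326591.
G_4 = 326591. HB_6(326591) = 6^(6 + 1) + 5·6^5 + 5·6^4 + 5·6^3 + 5·6^2 + 5·6 + 5. Bump = 5862841. G_5 = 5862840.
G_5 = 5862840. HB_7(5862840) = 7^(7 + 1) + 5·7^5 + 5·7^4 + 5·7^3 + 5·7^2 + 5·7 + 4. Bump = 134404972. G_6 = 134404971.
G_6 = 134404971. HB_8(134404971) = 8^(8 + 1) + 5·8^5 + 5·8^4 + 5·8^3 + 5·8^2 + 5·8 + 3. Bump = 3487116549. G_7 = 3487116548.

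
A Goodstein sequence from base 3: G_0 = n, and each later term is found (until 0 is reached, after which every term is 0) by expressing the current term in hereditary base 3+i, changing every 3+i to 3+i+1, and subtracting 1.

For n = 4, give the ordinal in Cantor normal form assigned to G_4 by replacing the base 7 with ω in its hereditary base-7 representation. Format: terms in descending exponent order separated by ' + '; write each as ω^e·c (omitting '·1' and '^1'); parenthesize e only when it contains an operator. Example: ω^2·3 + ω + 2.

2

(0) 4|_3 = 3 + 1 ↦ 4 + 1|_4 = 5 ⇒ 4
(1) 4|_4 = 4 ↦ 5|_5 = 5 ⇒ 4
(2) 4|_5 = 4 ↦ 4|_6 = 4 ⇒ 3
(3) 3|_6 = 3 ↦ 3|_7 = 3 ⇒ 2
(4) 2|_7 = 2 ↦ 2|_8 = 2 ⇒ 1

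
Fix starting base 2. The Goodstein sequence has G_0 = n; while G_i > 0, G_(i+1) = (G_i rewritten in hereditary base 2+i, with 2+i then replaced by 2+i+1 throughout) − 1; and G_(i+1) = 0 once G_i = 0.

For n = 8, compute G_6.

33554571

base 2: 8 = 2^(2 + 1); at 3: 3^(3 + 1) = 81; next = 80
base 3: 80 = 2·3^3 + 2·3^2 + 2·3 + 2; at 4: 2·4^4 + 2·4^2 + 2·4 + 2 = 554; next = 553
base 4: 553 = 2·4^4 + 2·4^2 + 2·4 + 1; at 5: 2·5^5 + 2·5^2 + 2·5 + 1 = 6311; next = 6310
base 5: 6310 = 2·5^5 + 2·5^2 + 2·5; at 6: 2·6^6 + 2·6^2 + 2·6 = 93396; next = 93395
base 6: 93395 = 2·6^6 + 2·6^2 + 6 + 5; at 7: 2·7^7 + 2·7^2 + 7 + 5 = 1647196; next = 1647195
base 7: 1647195 = 2·7^7 + 2·7^2 + 7 + 4; at 8: 2·8^8 + 2·8^2 + 8 + 4 = 33554572; next = 33554571
base 8: 33554571 = 2·8^8 + 2·8^2 + 8 + 3; at 9: 2·9^9 + 2·9^2 + 9 + 3 = 774841152; next = 774841151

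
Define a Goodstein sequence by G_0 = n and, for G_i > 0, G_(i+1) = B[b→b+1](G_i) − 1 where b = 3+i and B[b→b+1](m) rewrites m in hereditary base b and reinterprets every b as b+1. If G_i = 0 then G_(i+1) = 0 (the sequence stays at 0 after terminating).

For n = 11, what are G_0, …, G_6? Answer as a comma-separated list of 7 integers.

i=0: 11 = 3^2 + 2 (b=3); 3→4: 4^2 + 2 = 18; 18−1 = 17
i=1: 17 = 4^2 + 1 (b=4); 4→5: 5^2 + 1 = 26; 26−1 = 25
i=2: 25 = 5^2 (b=5); 5→6: 6^2 = 36; 36−1 = 35
i=3: 35 = 5·6 + 5 (b=6); 6→7: 5·7 + 5 = 40; 40−1 = 39
i=4: 39 = 5·7 + 4 (b=7); 7→8: 5·8 + 4 = 44; 44−1 = 43
i=5: 43 = 5·8 + 3 (b=8); 8→9: 5·9 + 3 = 48; 48−1 = 47

11, 17, 25, 35, 39, 43, 47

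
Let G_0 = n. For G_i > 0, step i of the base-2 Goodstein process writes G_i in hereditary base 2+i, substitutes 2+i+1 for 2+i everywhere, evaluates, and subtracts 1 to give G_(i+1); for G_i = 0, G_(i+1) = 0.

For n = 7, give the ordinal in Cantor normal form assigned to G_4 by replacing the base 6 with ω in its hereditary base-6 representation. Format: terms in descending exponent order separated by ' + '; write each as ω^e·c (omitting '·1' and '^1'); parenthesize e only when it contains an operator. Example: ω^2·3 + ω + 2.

ω^ω + 1

(0) 7|_2 = 2^2 + 2 + 1 ↦ 3^3 + 3 + 1|_3 = 31 ⇒ 30
(1) 30|_3 = 3^3 + 3 ↦ 4^4 + 4|_4 = 260 ⇒ 259
(2) 259|_4 = 4^4 + 3 ↦ 5^5 + 3|_5 = 3128 ⇒ 3127
(3) 3127|_5 = 5^5 + 2 ↦ 6^6 + 2|_6 = 46658 ⇒ 46657
(4) 46657|_6 = 6^6 + 1 ↦ 7^7 + 1|_7 = 823544 ⇒ 823543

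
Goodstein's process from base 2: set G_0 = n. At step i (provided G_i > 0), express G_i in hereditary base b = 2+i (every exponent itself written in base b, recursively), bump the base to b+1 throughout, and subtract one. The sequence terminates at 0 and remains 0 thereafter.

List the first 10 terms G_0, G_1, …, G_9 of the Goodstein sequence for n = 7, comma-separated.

[0] 7 ≡ 2^2 + 2 + 1 (base 2). Lift 3: 31. −1: 30.
[1] 30 ≡ 3^3 + 3 (base 3). Lift 4: 260. −1: 259.
[2] 259 ≡ 4^4 + 3 (base 4). Lift 5: 3128. −1: 3127.
[3] 3127 ≡ 5^5 + 2 (base 5). Lift 6: 46658. −1: 46657.
[4] 46657 ≡ 6^6 + 1 (base 6). Lift 7: 823544. −1: 823543.
[5] 823543 ≡ 7^7 (base 7). Lift 8: 16777216. −1: 16777215.
[6] 16777215 ≡ 7·8^7 + 7·8^6 + 7·8^5 + 7·8^4 + 7·8^3 + 7·8^2 + 7·8 + 7 (base 8). Lift 9: 37665880. −1: 37665879.
[7] 37665879 ≡ 7·9^7 + 7·9^6 + 7·9^5 + 7·9^4 + 7·9^3 + 7·9^2 + 7·9 + 6 (base 9). Lift 10: 77777776. −1: 77777775.
[8] 77777775 ≡ 7·10^7 + 7·10^6 + 7·10^5 + 7·10^4 + 7·10^3 + 7·10^2 + 7·10 + 5 (base 10). Lift 11: 150051214. −1: 150051213.

7, 30, 259, 3127, 46657, 823543, 16777215, 37665879, 77777775, 150051213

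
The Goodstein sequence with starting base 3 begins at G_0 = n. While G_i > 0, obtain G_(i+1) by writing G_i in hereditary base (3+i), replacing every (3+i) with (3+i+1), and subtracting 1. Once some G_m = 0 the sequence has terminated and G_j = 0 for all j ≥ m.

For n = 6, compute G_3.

step 0: 6 = 2·3; sub 4 for 3: 2·4; = 8; G_1 = 8−1 = 7
step 1: 7 = 4 + 3; sub 5 for 4: 5 + 3; = 8; G_2 = 8−1 = 7
step 2: 7 = 5 + 2; sub 6 for 5: 6 + 2; = 8; G_3 = 8−1 = 7
step 3: 7 = 6 + 1; sub 7 for 6: 7 + 1; = 8; G_4 = 8−1 = 7

7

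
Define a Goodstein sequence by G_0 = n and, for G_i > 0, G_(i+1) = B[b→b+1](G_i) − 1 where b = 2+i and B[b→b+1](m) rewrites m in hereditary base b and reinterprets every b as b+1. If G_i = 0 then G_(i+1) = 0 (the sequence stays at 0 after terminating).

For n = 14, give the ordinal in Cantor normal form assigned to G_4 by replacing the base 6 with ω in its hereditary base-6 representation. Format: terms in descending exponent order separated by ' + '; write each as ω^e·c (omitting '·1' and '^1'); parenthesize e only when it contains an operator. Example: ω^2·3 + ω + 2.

G_0 = 14. HB_2(14) = 2^(2 + 1) + 2^2 + 2. Bump = 111. G_1 = 110.
G_1 = 110. HB_3(110) = 3^(3 + 1) + 3^3 + 2. Bump = 1282. G_2 = 1281.
G_2 = 1281. HB_4(1281) = 4^(4 + 1) + 4^4 + 1. Bump = 18751. G_3 = 18750.
G_3 = 18750. HB_5(18750) = 5^(5 + 1) + 5^5. Bump = 326592. G_4 = 326591.
G_4 = 326591. HB_6(326591) = 6^(6 + 1) + 5·6^5 + 5·6^4 + 5·6^3 + 5·6^2 + 5·6 + 5. Bump = 5862841. G_5 = 5862840.

ω^(ω + 1) + ω^5·5 + ω^4·5 + ω^3·5 + ω^2·5 + ω·5 + 5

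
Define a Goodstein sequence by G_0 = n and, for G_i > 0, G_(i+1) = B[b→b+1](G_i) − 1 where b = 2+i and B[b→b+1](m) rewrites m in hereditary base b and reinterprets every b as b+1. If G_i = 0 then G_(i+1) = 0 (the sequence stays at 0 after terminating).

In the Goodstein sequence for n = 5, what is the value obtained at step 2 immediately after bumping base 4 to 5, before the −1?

468

step 0: 5 = 2^2 + 1; sub 3 for 2: 3^3 + 1; = 28; G_1 = 28−1 = 27
step 1: 27 = 3^3; sub 4 for 3: 4^4; = 256; G_2 = 256−1 = 255
step 2: 255 = 3·4^3 + 3·4^2 + 3·4 + 3; sub 5 for 4: 3·5^3 + 3·5^2 + 3·5 + 3; = 468; G_3 = 468−1 = 467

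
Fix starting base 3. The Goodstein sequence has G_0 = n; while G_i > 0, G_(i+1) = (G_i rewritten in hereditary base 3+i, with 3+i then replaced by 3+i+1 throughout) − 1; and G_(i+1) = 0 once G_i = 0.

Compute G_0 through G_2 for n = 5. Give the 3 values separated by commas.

G_0 = 5. HB_3(5) = 3 + 2. Bump = 6. G_1 = 5.
G_1 = 5. HB_4(5) = 4 + 1. Bump = 6. G_2 = 5.

5, 5, 5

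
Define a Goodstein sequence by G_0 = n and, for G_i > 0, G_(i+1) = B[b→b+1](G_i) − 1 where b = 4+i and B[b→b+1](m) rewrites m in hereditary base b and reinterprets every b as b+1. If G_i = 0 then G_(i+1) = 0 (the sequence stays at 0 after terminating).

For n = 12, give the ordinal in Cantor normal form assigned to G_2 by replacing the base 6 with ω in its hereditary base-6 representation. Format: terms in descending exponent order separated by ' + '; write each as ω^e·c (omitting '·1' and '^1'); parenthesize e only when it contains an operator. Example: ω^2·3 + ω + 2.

G_0=12  [base 4] 3·4  →[4↦5]→  3·5 = 15  −1 ⇒ G_1=14
G_1=14  [base 5] 2·5 + 4  →[5↦6]→  2·6 + 4 = 16  −1 ⇒ G_2=15
G_2=15  [base 6] 2·6 + 3  →[6↦7]→  2·7 + 3 = 17  −1 ⇒ G_3=16

ω·2 + 3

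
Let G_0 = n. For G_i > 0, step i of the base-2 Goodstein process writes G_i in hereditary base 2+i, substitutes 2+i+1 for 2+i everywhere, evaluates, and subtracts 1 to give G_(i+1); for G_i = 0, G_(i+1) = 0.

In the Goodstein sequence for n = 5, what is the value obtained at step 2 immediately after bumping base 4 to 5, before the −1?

G_0 = 5. HB_2(5) = 2^2 + 1. Bump = 28. G_1 = 27.
G_1 = 27. HB_3(27) = 3^3. Bump = 256. G_2 = 255.
G_2 = 255. HB_4(255) = 3·4^3 + 3·4^2 + 3·4 + 3. Bump = 468. G_3 = 467.

468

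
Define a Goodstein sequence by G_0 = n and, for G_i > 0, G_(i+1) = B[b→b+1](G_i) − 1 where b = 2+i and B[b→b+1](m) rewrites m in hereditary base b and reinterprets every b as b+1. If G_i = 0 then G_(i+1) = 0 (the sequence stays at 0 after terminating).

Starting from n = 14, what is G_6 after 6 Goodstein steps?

134404971

(0) 14|_2 = 2^(2 + 1) + 2^2 + 2 ↦ 3^(3 + 1) + 3^3 + 3|_3 = 111 ⇒ 110
(1) 110|_3 = 3^(3 + 1) + 3^3 + 2 ↦ 4^(4 + 1) + 4^4 + 2|_4 = 1282 ⇒ 1281
(2) 1281|_4 = 4^(4 + 1) + 4^4 + 1 ↦ 5^(5 + 1) + 5^5 + 1|_5 = 18751 ⇒ 18750
(3) 18750|_5 = 5^(5 + 1) + 5^5 ↦ 6^(6 + 1) + 6^6|_6 = 326592 ⇒ 326591
(4) 326591|_6 = 6^(6 + 1) + 5·6^5 + 5·6^4 + 5·6^3 + 5·6^2 + 5·6 + 5 ↦ 7^(7 + 1) + 5·7^5 + 5·7^4 + 5·7^3 + 5·7^2 + 5·7 + 5|_7 = 5862841 ⇒ 5862840
(5) 5862840|_7 = 7^(7 + 1) + 5·7^5 + 5·7^4 + 5·7^3 + 5·7^2 + 5·7 + 4 ↦ 8^(8 + 1) + 5·8^5 + 5·8^4 + 5·8^3 + 5·8^2 + 5·8 + 4|_8 = 134404972 ⇒ 134404971
(6) 134404971|_8 = 8^(8 + 1) + 5·8^5 + 5·8^4 + 5·8^3 + 5·8^2 + 5·8 + 3 ↦ 9^(9 + 1) + 5·9^5 + 5·9^4 + 5·9^3 + 5·9^2 + 5·9 + 3|_9 = 3487116549 ⇒ 3487116548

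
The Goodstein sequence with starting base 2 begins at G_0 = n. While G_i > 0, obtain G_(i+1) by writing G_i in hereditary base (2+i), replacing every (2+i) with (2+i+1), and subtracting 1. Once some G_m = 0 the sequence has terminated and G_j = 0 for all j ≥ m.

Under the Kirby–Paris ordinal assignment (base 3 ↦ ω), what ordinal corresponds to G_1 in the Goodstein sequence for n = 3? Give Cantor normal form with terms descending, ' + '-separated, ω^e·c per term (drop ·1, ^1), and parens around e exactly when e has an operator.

(0) 3|_2 = 2 + 1 ↦ 3 + 1|_3 = 4 ⇒ 3
(1) 3|_3 = 3 ↦ 4|_4 = 4 ⇒ 3

ω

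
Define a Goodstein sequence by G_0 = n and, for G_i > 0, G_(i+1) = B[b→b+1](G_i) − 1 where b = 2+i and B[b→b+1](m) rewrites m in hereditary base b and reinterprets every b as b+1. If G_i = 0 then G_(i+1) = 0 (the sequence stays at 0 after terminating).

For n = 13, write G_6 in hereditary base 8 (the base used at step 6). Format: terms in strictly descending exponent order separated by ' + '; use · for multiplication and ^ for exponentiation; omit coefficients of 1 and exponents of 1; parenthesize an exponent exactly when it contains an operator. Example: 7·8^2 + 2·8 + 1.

8^(8 + 1) + 3·8^3 + 3·8^2 + 2·8 + 7

base 2: 13 = 2^(2 + 1) + 2^2 + 1; at 3: 3^(3 + 1) + 3^3 + 1 = 109; next = 108
base 3: 108 = 3^(3 + 1) + 3^3; at 4: 4^(4 + 1) + 4^4 = 1280; next = 1279
base 4: 1279 = 4^(4 + 1) + 3·4^3 + 3·4^2 + 3·4 + 3; at 5: 5^(5 + 1) + 3·5^3 + 3·5^2 + 3·5 + 3 = 16093; next = 16092
base 5: 16092 = 5^(5 + 1) + 3·5^3 + 3·5^2 + 3·5 + 2; at 6: 6^(6 + 1) + 3·6^3 + 3·6^2 + 3·6 + 2 = 280712; next = 280711
base 6: 280711 = 6^(6 + 1) + 3·6^3 + 3·6^2 + 3·6 + 1; at 7: 7^(7 + 1) + 3·7^3 + 3·7^2 + 3·7 + 1 = 5765999; next = 5765998
base 7: 5765998 = 7^(7 + 1) + 3·7^3 + 3·7^2 + 3·7; at 8: 8^(8 + 1) + 3·8^3 + 3·8^2 + 3·8 = 134219480; next = 134219479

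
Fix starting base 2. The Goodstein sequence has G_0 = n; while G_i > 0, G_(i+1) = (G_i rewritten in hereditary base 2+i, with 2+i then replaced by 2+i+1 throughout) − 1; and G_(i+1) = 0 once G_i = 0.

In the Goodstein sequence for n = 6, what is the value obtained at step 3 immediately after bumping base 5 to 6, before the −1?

46656

(0) 6|_2 = 2^2 + 2 ↦ 3^3 + 3|_3 = 30 ⇒ 29
(1) 29|_3 = 3^3 + 2 ↦ 4^4 + 2|_4 = 258 ⇒ 257
(2) 257|_4 = 4^4 + 1 ↦ 5^5 + 1|_5 = 3126 ⇒ 3125
(3) 3125|_5 = 5^5 ↦ 6^6|_6 = 46656 ⇒ 46655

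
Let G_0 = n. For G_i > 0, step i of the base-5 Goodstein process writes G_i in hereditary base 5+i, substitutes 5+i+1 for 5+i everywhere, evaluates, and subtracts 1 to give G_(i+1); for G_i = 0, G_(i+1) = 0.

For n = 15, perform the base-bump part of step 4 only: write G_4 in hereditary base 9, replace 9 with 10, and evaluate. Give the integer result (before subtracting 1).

22

step 0: 15 = 3·5; sub 6 for 5: 3·6; = 18; G_1 = 18−1 = 17
step 1: 17 = 2·6 + 5; sub 7 for 6: 2·7 + 5; = 19; G_2 = 19−1 = 18
step 2: 18 = 2·7 + 4; sub 8 for 7: 2·8 + 4; = 20; G_3 = 20−1 = 19
step 3: 19 = 2·8 + 3; sub 9 for 8: 2·9 + 3; = 21; G_4 = 21−1 = 20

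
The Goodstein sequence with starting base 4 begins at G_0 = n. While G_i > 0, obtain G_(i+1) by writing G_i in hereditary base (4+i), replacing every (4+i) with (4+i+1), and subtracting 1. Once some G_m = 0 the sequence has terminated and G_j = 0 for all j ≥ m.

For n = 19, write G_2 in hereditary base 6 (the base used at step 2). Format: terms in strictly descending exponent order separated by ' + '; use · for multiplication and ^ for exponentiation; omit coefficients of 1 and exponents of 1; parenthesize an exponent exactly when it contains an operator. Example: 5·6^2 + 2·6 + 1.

[0] 19 ≡ 4^2 + 3 (base 4). Lift 5: 28. −1: 27.
[1] 27 ≡ 5^2 + 2 (base 5). Lift 6: 38. −1: 37.
[2] 37 ≡ 6^2 + 1 (base 6). Lift 7: 50. −1: 49.

6^2 + 1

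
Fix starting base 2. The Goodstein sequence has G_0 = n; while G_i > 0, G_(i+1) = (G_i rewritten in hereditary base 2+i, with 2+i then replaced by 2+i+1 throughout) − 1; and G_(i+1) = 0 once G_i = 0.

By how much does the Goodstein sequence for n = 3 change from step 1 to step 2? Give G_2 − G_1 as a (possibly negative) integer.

0

(0) 3|_2 = 2 + 1 ↦ 3 + 1|_3 = 4 ⇒ 3
(1) 3|_3 = 3 ↦ 4|_4 = 4 ⇒ 3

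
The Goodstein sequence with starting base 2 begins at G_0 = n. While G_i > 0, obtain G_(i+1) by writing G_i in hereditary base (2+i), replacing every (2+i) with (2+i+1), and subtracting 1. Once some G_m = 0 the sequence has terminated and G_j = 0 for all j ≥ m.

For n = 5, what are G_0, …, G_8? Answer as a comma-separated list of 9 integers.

G_0=5  [base 2] 2^2 + 1  →[2↦3]→  3^3 + 1 = 28  −1 ⇒ G_1=27
G_1=27  [base 3] 3^3  →[3↦4]→  4^4 = 256  −1 ⇒ G_2=255
G_2=255  [base 4] 3·4^3 + 3·4^2 + 3·4 + 3  →[4↦5]→  3·5^3 + 3·5^2 + 3·5 + 3 = 468  −1 ⇒ G_3=467
G_3=467  [base 5] 3·5^3 + 3·5^2 + 3·5 + 2  →[5↦6]→  3·6^3 + 3·6^2 + 3·6 + 2 = 776  −1 ⇒ G_4=775
G_4=775  [base 6] 3·6^3 + 3·6^2 + 3·6 + 1  →[6↦7]→  3·7^3 + 3·7^2 + 3·7 + 1 = 1198  −1 ⇒ G_5=1197
G_5=1197  [base 7] 3·7^3 + 3·7^2 + 3·7  →[7↦8]→  3·8^3 + 3·8^2 + 3·8 = 1752  −1 ⇒ G_6=1751
G_6=1751  [base 8] 3·8^3 + 3·8^2 + 2·8 + 7  →[8↦9]→  3·9^3 + 3·9^2 + 2·9 + 7 = 2455  −1 ⇒ G_7=2454
G_7=2454  [base 9] 3·9^3 + 3·9^2 + 2·9 + 6  →[9↦10]→  3·10^3 + 3·10^2 + 2·10 + 6 = 3326  −1 ⇒ G_8=3325

5, 27, 255, 467, 775, 1197, 1751, 2454, 3325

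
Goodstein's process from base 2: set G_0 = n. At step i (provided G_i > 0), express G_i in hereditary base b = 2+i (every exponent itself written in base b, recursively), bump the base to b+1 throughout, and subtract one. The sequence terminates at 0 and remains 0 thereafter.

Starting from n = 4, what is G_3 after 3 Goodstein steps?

60

[0] 4 ≡ 2^2 (base 2). Lift 3: 27. −1: 26.
[1] 26 ≡ 2·3^2 + 2·3 + 2 (base 3). Lift 4: 42. −1: 41.
[2] 41 ≡ 2·4^2 + 2·4 + 1 (base 4). Lift 5: 61. −1: 60.
[3] 60 ≡ 2·5^2 + 2·5 (base 5). Lift 6: 84. −1: 83.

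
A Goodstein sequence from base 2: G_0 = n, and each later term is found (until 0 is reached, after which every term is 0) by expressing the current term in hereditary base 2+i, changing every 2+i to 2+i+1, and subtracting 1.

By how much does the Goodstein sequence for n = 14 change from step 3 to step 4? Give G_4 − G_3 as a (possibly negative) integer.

[0] 14 ≡ 2^(2 + 1) + 2^2 + 2 (base 2). Lift 3: 111. −1: 110.
[1] 110 ≡ 3^(3 + 1) + 3^3 + 2 (base 3). Lift 4: 1282. −1: 1281.
[2] 1281 ≡ 4^(4 + 1) + 4^4 + 1 (base 4). Lift 5: 18751. −1: 18750.
[3] 18750 ≡ 5^(5 + 1) + 5^5 (base 5). Lift 6: 326592. −1: 326591.

307841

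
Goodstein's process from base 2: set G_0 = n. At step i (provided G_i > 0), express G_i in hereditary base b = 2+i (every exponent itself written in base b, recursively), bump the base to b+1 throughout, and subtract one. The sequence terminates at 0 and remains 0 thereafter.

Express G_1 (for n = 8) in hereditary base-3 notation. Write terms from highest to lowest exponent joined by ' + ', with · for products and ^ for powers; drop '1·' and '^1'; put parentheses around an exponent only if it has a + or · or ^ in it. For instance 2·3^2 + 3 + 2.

(0) 8|_2 = 2^(2 + 1) ↦ 3^(3 + 1)|_3 = 81 ⇒ 80
(1) 80|_3 = 2·3^3 + 2·3^2 + 2·3 + 2 ↦ 2·4^4 + 2·4^2 + 2·4 + 2|_4 = 554 ⇒ 553

2·3^3 + 2·3^2 + 2·3 + 2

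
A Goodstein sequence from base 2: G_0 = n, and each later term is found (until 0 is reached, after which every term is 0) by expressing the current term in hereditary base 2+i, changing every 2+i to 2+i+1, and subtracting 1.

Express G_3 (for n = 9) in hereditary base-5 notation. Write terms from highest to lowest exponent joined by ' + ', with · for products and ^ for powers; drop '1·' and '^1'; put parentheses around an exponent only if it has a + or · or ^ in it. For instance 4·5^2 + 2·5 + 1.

(0) 9|_2 = 2^(2 + 1) + 1 ↦ 3^(3 + 1) + 1|_3 = 82 ⇒ 81
(1) 81|_3 = 3^(3 + 1) ↦ 4^(4 + 1)|_4 = 1024 ⇒ 1023
(2) 1023|_4 = 3·4^4 + 3·4^3 + 3·4^2 + 3·4 + 3 ↦ 3·5^5 + 3·5^3 + 3·5^2 + 3·5 + 3|_5 = 9843 ⇒ 9842
(3) 9842|_5 = 3·5^5 + 3·5^3 + 3·5^2 + 3·5 + 2 ↦ 3·6^6 + 3·6^3 + 3·6^2 + 3·6 + 2|_6 = 140744 ⇒ 140743

3·5^5 + 3·5^3 + 3·5^2 + 3·5 + 2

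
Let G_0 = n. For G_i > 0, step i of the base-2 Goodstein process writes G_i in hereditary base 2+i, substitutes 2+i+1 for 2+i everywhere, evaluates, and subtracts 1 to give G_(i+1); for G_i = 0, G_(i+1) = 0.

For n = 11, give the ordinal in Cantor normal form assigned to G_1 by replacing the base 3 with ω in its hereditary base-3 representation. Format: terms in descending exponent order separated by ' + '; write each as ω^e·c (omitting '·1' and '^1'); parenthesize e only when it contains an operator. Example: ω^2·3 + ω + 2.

[0] 11 ≡ 2^(2 + 1) + 2 + 1 (base 2). Lift 3: 85. −1: 84.
[1] 84 ≡ 3^(3 + 1) + 3 (base 3). Lift 4: 1028. −1: 1027.

ω^(ω + 1) + ω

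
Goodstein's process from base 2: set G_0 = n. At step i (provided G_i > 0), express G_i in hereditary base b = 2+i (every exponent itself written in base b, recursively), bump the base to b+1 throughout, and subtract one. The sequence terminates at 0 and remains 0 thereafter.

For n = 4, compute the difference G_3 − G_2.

i=0: 4 = 2^2 (b=2); 2→3: 3^3 = 27; 27−1 = 26
i=1: 26 = 2·3^2 + 2·3 + 2 (b=3); 3→4: 2·4^2 + 2·4 + 2 = 42; 42−1 = 41
i=2: 41 = 2·4^2 + 2·4 + 1 (b=4); 4→5: 2·5^2 + 2·5 + 1 = 61; 61−1 = 60

19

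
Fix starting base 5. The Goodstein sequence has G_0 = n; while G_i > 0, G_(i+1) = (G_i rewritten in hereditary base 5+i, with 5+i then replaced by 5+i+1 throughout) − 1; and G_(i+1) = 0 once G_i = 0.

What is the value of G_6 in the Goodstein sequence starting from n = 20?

(0) 20|_5 = 4·5 ↦ 4·6|_6 = 24 ⇒ 23
(1) 23|_6 = 3·6 + 5 ↦ 3·7 + 5|_7 = 26 ⇒ 25
(2) 25|_7 = 3·7 + 4 ↦ 3·8 + 4|_8 = 28 ⇒ 27
(3) 27|_8 = 3·8 + 3 ↦ 3·9 + 3|_9 = 30 ⇒ 29
(4) 29|_9 = 3·9 + 2 ↦ 3·10 + 2|_10 = 32 ⇒ 31
(5) 31|_10 = 3·10 + 1 ↦ 3·11 + 1|_11 = 34 ⇒ 33

33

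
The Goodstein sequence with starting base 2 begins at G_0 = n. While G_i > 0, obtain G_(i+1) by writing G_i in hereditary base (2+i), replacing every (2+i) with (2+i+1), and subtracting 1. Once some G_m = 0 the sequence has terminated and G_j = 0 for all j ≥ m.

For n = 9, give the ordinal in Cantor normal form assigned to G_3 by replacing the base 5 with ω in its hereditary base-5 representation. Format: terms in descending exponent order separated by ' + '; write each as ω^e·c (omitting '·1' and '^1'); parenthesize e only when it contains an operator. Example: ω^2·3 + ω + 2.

G_0=9  [base 2] 2^(2 + 1) + 1  →[2↦3]→  3^(3 + 1) + 1 = 82  −1 ⇒ G_1=81
G_1=81  [base 3] 3^(3 + 1)  →[3↦4]→  4^(4 + 1) = 1024  −1 ⇒ G_2=1023
G_2=1023  [base 4] 3·4^4 + 3·4^3 + 3·4^2 + 3·4 + 3  →[4↦5]→  3·5^5 + 3·5^3 + 3·5^2 + 3·5 + 3 = 9843  −1 ⇒ G_3=9842
G_3=9842  [base 5] 3·5^5 + 3·5^3 + 3·5^2 + 3·5 + 2  →[5↦6]→  3·6^6 + 3·6^3 + 3·6^2 + 3·6 + 2 = 140744  −1 ⇒ G_4=140743

ω^ω·3 + ω^3·3 + ω^2·3 + ω·3 + 2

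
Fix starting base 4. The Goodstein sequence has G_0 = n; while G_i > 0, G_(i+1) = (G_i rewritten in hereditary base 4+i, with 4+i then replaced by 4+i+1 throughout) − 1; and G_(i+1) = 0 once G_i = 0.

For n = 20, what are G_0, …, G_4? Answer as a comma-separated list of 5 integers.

20, 29, 39, 51, 65

G_0 = 20. HB_4(20) = 4^2 + 4. Bump = 30. G_1 = 29.
G_1 = 29. HB_5(29) = 5^2 + 4. Bump = 40. G_2 = 39.
G_2 = 39. HB_6(39) = 6^2 + 3. Bump = 52. G_3 = 51.
G_3 = 51. HB_7(51) = 7^2 + 2. Bump = 66. G_4 = 65.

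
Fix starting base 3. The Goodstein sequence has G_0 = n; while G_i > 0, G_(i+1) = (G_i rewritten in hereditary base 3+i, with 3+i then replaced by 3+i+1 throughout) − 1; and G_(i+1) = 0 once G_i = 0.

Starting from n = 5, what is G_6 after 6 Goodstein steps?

step 0: 5 = 3 + 2; sub 4 for 3: 4 + 2; = 6; G_1 = 6−1 = 5
step 1: 5 = 4 + 1; sub 5 for 4: 5 + 1; = 6; G_2 = 6−1 = 5
step 2: 5 = 5; sub 6 for 5: 6; = 6; G_3 = 6−1 = 5
step 3: 5 = 5; sub 7 for 6: 5; = 5; G_4 = 5−1 = 4
step 4: 4 = 4; sub 8 for 7: 4; = 4; G_5 = 4−1 = 3
step 5: 3 = 3; sub 9 for 8: 3; = 3; G_6 = 3−1 = 2
step 6: 2 = 2; sub 10 for 9: 2; = 2; G_7 = 2−1 = 1

2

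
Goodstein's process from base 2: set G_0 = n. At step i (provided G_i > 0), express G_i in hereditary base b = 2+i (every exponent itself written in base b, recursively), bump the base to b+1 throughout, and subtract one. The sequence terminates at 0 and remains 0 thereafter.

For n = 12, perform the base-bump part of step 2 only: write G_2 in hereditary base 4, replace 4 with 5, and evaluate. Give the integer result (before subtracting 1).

step 0: 12 = 2^(2 + 1) + 2^2; sub 3 for 2: 3^(3 + 1) + 3^3; = 108; G_1 = 108−1 = 107
step 1: 107 = 3^(3 + 1) + 2·3^2 + 2·3 + 2; sub 4 for 3: 4^(4 + 1) + 2·4^2 + 2·4 + 2; = 1066; G_2 = 1066−1 = 1065
step 2: 1065 = 4^(4 + 1) + 2·4^2 + 2·4 + 1; sub 5 for 4: 5^(5 + 1) + 2·5^2 + 2·5 + 1; = 15686; G_3 = 15686−1 = 15685

15686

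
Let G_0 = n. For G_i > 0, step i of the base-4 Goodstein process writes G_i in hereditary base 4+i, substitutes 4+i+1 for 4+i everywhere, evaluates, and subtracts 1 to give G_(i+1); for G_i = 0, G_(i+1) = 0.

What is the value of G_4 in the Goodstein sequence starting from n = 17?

G_0=17  [base 4] 4^2 + 1  →[4↦5]→  5^2 + 1 = 26  −1 ⇒ G_1=25
G_1=25  [base 5] 5^2  →[5↦6]→  6^2 = 36  −1 ⇒ G_2=35
G_2=35  [base 6] 5·6 + 5  →[6↦7]→  5·7 + 5 = 40  −1 ⇒ G_3=39
G_3=39  [base 7] 5·7 + 4  →[7↦8]→  5·8 + 4 = 44  −1 ⇒ G_4=43

43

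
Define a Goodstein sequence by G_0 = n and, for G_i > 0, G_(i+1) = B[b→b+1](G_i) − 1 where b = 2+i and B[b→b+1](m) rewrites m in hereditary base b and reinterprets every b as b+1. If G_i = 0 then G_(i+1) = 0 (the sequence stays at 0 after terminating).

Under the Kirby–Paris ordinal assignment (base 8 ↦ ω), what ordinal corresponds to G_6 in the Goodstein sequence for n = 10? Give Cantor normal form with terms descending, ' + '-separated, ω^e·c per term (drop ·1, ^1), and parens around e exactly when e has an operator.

step 0: 10 = 2^(2 + 1) + 2; sub 3 for 2: 3^(3 + 1) + 3; = 84; G_1 = 84−1 = 83
step 1: 83 = 3^(3 + 1) + 2; sub 4 for 3: 4^(4 + 1) + 2; = 1026; G_2 = 1026−1 = 1025
step 2: 1025 = 4^(4 + 1) + 1; sub 5 for 4: 5^(5 + 1) + 1; = 15626; G_3 = 15626−1 = 15625
step 3: 15625 = 5^(5 + 1); sub 6 for 5: 6^(6 + 1); = 279936; G_4 = 279936−1 = 279935
step 4: 279935 = 5·6^6 + 5·6^5 + 5·6^4 + 5·6^3 + 5·6^2 + 5·6 + 5; sub 7 for 6: 5·7^7 + 5·7^5 + 5·7^4 + 5·7^3 + 5·7^2 + 5·7 + 5; = 4215755; G_5 = 4215755−1 = 4215754
step 5: 4215754 = 5·7^7 + 5·7^5 + 5·7^4 + 5·7^3 + 5·7^2 + 5·7 + 4; sub 8 for 7: 5·8^8 + 5·8^5 + 5·8^4 + 5·8^3 + 5·8^2 + 5·8 + 4; = 84073324; G_6 = 84073324−1 = 84073323
step 6: 84073323 = 5·8^8 + 5·8^5 + 5·8^4 + 5·8^3 + 5·8^2 + 5·8 + 3; sub 9 for 8: 5·9^9 + 5·9^5 + 5·9^4 + 5·9^3 + 5·9^2 + 5·9 + 3; = 1937434593; G_7 = 1937434593−1 = 1937434592

ω^ω·5 + ω^5·5 + ω^4·5 + ω^3·5 + ω^2·5 + ω·5 + 3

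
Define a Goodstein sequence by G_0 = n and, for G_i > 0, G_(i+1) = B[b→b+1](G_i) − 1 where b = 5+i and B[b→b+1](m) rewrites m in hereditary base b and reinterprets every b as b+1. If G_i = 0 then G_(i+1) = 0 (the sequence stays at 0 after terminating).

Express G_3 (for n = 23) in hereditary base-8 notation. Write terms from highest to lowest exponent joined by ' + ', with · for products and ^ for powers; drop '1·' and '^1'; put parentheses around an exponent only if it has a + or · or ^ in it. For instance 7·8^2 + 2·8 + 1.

4·8

(0) 23|_5 = 4·5 + 3 ↦ 4·6 + 3|_6 = 27 ⇒ 26
(1) 26|_6 = 4·6 + 2 ↦ 4·7 + 2|_7 = 30 ⇒ 29
(2) 29|_7 = 4·7 + 1 ↦ 4·8 + 1|_8 = 33 ⇒ 32
(3) 32|_8 = 4·8 ↦ 4·9|_9 = 36 ⇒ 35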